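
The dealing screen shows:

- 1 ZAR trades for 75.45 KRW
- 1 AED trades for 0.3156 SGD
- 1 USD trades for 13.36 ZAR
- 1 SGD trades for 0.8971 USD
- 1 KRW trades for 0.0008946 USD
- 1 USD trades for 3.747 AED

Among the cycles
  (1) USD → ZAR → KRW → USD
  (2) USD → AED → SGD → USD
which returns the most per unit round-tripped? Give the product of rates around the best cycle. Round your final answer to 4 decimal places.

1.0609

(1) 13.36 × 75.45 × 0.0008946 = 0.90177
(2) 3.747 × 0.3156 × 0.8971 = 1.06087
Highest is cycle (2) at 1.0609 (>1, arbitrage).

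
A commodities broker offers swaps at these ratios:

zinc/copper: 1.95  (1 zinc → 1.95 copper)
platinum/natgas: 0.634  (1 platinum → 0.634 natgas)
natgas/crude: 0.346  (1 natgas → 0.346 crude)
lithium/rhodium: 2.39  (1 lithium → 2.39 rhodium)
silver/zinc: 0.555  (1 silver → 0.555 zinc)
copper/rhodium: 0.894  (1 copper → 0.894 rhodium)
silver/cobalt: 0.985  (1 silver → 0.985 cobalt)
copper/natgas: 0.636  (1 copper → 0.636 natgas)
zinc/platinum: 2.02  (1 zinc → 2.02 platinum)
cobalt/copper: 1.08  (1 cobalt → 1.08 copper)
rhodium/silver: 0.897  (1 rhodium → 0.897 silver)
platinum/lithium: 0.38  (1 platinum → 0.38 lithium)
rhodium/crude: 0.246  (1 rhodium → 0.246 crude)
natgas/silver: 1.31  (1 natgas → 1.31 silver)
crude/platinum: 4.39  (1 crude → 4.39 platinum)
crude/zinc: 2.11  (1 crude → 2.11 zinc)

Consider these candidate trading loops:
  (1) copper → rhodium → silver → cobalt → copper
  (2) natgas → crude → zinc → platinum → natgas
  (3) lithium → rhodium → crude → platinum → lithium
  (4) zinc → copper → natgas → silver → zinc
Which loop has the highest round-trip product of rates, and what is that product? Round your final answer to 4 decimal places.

0.9808

(1) 0.894 × 0.897 × 0.985 × 1.08 = 0.85308
(2) 0.346 × 2.11 × 2.02 × 0.634 = 0.93497
(3) 2.39 × 0.246 × 4.39 × 0.38 = 0.98080
(4) 1.95 × 0.636 × 1.31 × 0.555 = 0.90169
Highest is cycle (3) at 0.9808 (≤1, no arbitrage).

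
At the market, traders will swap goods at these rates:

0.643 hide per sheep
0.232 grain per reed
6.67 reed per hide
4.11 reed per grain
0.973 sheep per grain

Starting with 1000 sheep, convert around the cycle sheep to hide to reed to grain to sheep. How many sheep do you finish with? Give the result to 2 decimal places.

1000 sheep × 0.643 = 643 hide
643 hide × 6.67 = 4288.81 reed
4288.81 reed × 0.232 = 995.00392 grain
995.00392 grain × 0.973 = 968.13881416 sheep

968.14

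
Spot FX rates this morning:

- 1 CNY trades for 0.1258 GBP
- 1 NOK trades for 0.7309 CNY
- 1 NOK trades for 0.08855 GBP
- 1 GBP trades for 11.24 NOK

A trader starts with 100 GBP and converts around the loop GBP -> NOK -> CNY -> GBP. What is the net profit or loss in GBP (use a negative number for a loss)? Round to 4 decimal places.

3.3487

100 GBP × 11.24 = 1124 NOK
1124 NOK × 0.7309 = 821.5316 CNY
821.5316 CNY × 0.1258 = 103.34867528 GBP
Net change: 103.34867528 − 100 = 3.34867528 GBP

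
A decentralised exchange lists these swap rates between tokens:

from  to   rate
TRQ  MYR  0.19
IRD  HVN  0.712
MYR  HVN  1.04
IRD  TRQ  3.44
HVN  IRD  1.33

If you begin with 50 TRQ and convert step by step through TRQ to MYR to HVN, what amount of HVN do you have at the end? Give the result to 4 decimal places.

50 TRQ × 0.19 = 9.5 MYR
9.5 MYR × 1.04 = 9.88 HVN

9.8800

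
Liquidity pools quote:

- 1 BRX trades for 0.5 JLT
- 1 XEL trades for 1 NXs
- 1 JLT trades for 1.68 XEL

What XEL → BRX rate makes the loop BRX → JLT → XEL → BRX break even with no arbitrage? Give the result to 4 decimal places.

1.1905

Known legs of the cycle: 0.5 × 1.68 = 0.84
For no arbitrage the full-cycle product must be 1, so the missing rate is 1 / 0.84 ≈ 1.190476.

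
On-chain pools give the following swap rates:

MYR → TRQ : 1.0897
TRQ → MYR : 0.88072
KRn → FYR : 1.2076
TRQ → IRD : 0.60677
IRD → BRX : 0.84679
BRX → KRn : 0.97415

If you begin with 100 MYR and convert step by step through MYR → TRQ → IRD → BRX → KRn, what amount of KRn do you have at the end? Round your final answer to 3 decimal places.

54.542

100 MYR × 1.0897 = 108.97 TRQ
108.97 TRQ × 0.60677 = 66.1197269 IRD
66.1197269 IRD × 0.84679 = 55.989523541651 BRX
55.989523541651 BRX × 0.97415 = 54.54219435809932165 KRn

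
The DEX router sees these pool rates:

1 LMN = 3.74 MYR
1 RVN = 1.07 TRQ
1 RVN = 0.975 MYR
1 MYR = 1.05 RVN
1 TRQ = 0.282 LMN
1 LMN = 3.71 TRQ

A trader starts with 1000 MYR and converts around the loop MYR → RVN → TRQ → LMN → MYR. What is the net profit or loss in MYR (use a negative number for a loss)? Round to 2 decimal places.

1000 MYR × 1.05 = 1050 RVN
1050 RVN × 1.07 = 1123.5 TRQ
1123.5 TRQ × 0.282 = 316.827 LMN
316.827 LMN × 3.74 = 1184.93298 MYR
Net change: 1184.93298 − 1000 = 184.93298 MYR

184.93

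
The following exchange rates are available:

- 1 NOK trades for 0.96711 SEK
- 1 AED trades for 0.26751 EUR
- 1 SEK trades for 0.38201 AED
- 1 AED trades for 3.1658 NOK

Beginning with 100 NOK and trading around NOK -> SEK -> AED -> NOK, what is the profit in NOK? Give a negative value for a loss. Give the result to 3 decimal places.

100 NOK × 0.96711 = 96.711 SEK
96.711 SEK × 0.38201 = 36.94456911 AED
36.94456911 AED × 3.1658 = 116.959116888438 NOK
Net change: 116.959116888438 − 100 = 16.959116888438 NOK

16.959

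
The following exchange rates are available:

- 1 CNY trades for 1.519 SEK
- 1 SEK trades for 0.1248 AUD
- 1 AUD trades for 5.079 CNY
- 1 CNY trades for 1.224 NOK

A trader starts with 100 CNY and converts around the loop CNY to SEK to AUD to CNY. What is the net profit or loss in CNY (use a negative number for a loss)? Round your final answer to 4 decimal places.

-3.7168

100 CNY × 1.519 = 151.9 SEK
151.9 SEK × 0.1248 = 18.95712 AUD
18.95712 AUD × 5.079 = 96.28321248 CNY
Net change: 96.28321248 − 100 = -3.71678752 CNY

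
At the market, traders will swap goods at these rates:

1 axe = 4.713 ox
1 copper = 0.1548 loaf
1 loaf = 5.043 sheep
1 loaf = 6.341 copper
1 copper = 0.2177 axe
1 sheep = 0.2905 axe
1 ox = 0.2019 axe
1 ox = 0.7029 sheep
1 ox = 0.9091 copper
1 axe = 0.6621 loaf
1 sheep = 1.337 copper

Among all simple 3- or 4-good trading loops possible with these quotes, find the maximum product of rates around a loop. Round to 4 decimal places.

sheep→copper→loaf→sheep: 1.337 × 0.1548 × 5.043 = 1.04374
axe→loaf→sheep→copper→axe: 0.6621 × 5.043 × 1.337 × 0.2177 = 0.97186
axe→loaf→sheep→axe: 0.6621 × 5.043 × 0.2905 = 0.96997
axe→ox→sheep→copper→axe: 4.713 × 0.7029 × 1.337 × 0.2177 = 0.96423
axe→ox→sheep→axe: 4.713 × 0.7029 × 0.2905 = 0.96236
axe→ox→copper→axe: 4.713 × 0.9091 × 0.2177 = 0.93275
axe→loaf→copper→axe: 0.6621 × 6.341 × 0.2177 = 0.91399
Maximum is sheep→copper→loaf→sheep at 1.0437; arbitrage exists.

1.0437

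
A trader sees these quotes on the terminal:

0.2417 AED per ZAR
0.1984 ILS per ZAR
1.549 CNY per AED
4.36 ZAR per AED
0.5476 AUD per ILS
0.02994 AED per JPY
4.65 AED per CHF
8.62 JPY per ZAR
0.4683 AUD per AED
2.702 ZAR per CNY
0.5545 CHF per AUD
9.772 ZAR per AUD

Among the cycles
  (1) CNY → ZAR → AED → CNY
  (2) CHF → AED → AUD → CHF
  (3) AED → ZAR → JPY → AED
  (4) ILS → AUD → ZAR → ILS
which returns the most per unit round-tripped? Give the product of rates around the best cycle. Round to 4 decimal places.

(1) 2.702 × 0.2417 × 1.549 = 1.01161
(2) 4.65 × 0.4683 × 0.5545 = 1.20748
(3) 4.36 × 8.62 × 0.02994 = 1.12524
(4) 0.5476 × 9.772 × 0.1984 = 1.06167
Highest is cycle (2) at 1.2075 (>1, arbitrage).

1.2075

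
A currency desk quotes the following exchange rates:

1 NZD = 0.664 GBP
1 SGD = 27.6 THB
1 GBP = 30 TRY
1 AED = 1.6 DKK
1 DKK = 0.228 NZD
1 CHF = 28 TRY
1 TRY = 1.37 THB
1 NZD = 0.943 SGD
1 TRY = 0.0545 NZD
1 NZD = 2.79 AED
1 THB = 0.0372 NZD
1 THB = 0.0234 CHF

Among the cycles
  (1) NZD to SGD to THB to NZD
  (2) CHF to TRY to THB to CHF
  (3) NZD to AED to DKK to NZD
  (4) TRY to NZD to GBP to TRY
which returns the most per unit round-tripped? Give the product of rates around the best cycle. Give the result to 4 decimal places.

(1) 0.943 × 27.6 × 0.0372 = 0.96820
(2) 28 × 1.37 × 0.0234 = 0.89762
(3) 2.79 × 1.6 × 0.228 = 1.01779
(4) 0.0545 × 0.664 × 30 = 1.08564
Highest is cycle (4) at 1.0856 (>1, arbitrage).

1.0856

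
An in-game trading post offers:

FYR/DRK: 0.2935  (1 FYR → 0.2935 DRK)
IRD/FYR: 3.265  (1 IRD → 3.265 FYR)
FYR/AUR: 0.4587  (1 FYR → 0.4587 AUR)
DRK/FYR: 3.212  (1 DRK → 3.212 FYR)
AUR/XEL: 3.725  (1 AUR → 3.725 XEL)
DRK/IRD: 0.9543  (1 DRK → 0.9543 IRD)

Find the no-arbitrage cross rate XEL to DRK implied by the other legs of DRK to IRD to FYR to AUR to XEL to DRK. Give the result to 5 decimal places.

Known legs of the cycle: 0.9543 × 3.265 × 0.4587 × 3.725 = 5.32381709759625
For no arbitrage the full-cycle product must be 1, so the missing rate is 1 / 5.32381709759625 ≈ 0.1878352.

0.18784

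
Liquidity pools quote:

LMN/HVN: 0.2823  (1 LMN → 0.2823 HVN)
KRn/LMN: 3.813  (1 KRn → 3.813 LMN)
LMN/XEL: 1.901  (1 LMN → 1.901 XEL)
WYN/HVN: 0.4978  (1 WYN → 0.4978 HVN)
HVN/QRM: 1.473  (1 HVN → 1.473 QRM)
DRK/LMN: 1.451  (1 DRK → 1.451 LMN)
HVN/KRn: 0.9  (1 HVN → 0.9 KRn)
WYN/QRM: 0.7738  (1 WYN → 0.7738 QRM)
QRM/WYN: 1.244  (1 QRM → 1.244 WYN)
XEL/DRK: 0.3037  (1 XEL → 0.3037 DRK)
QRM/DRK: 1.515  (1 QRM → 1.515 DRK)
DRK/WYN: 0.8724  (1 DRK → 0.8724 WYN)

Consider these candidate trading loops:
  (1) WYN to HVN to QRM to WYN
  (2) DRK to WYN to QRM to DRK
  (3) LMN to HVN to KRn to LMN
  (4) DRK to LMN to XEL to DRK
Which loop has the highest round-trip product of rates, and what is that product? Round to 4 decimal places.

(1) 0.4978 × 1.473 × 1.244 = 0.91217
(2) 0.8724 × 0.7738 × 1.515 = 1.02272
(3) 0.2823 × 0.9 × 3.813 = 0.96877
(4) 1.451 × 1.901 × 0.3037 = 0.83771
Highest is cycle (2) at 1.0227 (>1, arbitrage).

1.0227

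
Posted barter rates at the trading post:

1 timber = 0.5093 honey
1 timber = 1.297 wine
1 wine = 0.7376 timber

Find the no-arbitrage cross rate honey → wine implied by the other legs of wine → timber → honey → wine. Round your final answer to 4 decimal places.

Known legs of the cycle: 0.7376 × 0.5093 = 0.37565968
For no arbitrage the full-cycle product must be 1, so the missing rate is 1 / 0.37565968 ≈ 2.661984.

2.6620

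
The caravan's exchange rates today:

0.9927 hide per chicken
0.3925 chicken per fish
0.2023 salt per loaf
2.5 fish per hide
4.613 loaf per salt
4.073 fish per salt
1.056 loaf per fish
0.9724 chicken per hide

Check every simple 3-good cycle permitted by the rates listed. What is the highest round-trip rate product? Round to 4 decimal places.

0.9741

fish→chicken→hide→fish: 0.3925 × 0.9927 × 2.5 = 0.97409
loaf→salt→fish→loaf: 0.2023 × 4.073 × 1.056 = 0.87011
Maximum is fish→chicken→hide→fish at 0.9741; no arbitrage — every cycle loses value.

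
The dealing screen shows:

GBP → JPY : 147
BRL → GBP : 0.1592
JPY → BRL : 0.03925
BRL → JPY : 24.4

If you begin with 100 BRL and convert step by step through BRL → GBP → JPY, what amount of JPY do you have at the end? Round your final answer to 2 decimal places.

2340.24

100 BRL × 0.1592 = 15.92 GBP
15.92 GBP × 147 = 2340.24 JPY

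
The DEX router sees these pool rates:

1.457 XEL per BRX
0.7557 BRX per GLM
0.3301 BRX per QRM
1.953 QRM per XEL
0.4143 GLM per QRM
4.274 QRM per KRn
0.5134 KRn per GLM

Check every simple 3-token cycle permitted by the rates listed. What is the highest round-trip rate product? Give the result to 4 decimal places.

0.9393

QRM→BRX→XEL→QRM: 0.3301 × 1.457 × 1.953 = 0.93931
QRM→GLM→KRn→QRM: 0.4143 × 0.5134 × 4.274 = 0.90909
Maximum is QRM→BRX→XEL→QRM at 0.9393; no arbitrage — every cycle loses value.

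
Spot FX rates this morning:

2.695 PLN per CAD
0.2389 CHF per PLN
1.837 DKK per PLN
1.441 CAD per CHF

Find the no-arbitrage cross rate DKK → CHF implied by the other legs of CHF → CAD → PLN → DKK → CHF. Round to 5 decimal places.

Known legs of the cycle: 1.441 × 2.695 × 1.837 = 7.133980315
For no arbitrage the full-cycle product must be 1, so the missing rate is 1 / 7.133980315 ≈ 0.1401742.

0.14017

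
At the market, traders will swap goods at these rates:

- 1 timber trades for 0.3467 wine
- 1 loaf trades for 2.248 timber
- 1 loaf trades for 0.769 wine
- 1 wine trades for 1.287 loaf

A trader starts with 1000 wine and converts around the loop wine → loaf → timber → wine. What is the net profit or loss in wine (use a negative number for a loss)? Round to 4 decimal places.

3.0641

1000 wine × 1.287 = 1287 loaf
1287 loaf × 2.248 = 2893.176 timber
2893.176 timber × 0.3467 = 1003.0641192 wine
Net change: 1003.0641192 − 1000 = 3.0641192 wine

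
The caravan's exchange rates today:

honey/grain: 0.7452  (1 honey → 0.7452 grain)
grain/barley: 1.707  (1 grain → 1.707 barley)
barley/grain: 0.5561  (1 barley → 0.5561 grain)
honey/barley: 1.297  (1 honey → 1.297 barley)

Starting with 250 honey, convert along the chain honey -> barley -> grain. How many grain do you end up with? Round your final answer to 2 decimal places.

180.32

250 honey × 1.297 = 324.25 barley
324.25 barley × 0.5561 = 180.315425 grain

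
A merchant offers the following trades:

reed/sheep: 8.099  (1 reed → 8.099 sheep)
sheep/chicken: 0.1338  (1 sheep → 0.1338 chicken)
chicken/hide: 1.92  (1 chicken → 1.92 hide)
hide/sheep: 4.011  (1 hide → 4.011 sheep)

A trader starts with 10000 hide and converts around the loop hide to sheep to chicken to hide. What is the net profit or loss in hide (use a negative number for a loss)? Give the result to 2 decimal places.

304.10

10000 hide × 4.011 = 40110 sheep
40110 sheep × 0.1338 = 5366.718 chicken
5366.718 chicken × 1.92 = 10304.09856 hide
Net change: 10304.09856 − 10000 = 304.09856 hide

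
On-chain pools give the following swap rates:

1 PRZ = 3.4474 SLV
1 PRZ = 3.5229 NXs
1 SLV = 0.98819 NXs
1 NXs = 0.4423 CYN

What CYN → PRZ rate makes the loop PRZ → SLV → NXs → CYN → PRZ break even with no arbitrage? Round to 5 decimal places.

Known legs of the cycle: 3.4474 × 0.98819 × 0.4423 = 1.5067773089138
For no arbitrage the full-cycle product must be 1, so the missing rate is 1 / 1.5067773089138 ≈ 0.6636681.

0.66367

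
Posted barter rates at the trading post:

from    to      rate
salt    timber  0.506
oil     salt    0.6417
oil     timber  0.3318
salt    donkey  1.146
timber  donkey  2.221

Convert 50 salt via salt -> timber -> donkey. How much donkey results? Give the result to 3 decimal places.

50 salt × 0.506 = 25.3 timber
25.3 timber × 2.221 = 56.1913 donkey

56.191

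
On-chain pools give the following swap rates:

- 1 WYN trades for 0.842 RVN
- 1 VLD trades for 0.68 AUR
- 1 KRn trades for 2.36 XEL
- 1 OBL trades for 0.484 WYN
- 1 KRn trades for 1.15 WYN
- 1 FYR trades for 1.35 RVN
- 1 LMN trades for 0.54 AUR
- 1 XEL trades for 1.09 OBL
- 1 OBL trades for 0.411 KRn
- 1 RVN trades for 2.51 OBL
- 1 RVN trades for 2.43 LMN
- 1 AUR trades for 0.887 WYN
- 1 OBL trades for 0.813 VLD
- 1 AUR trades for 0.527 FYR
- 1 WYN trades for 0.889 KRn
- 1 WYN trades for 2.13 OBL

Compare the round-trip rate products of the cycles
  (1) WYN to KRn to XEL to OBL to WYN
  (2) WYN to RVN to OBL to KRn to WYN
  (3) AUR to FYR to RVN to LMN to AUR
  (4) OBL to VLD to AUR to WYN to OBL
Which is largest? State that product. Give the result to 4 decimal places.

(1) 0.889 × 2.36 × 1.09 × 0.484 = 1.10684
(2) 0.842 × 2.51 × 0.411 × 1.15 = 0.99891
(3) 0.527 × 1.35 × 2.43 × 0.54 = 0.93356
(4) 0.813 × 0.68 × 0.887 × 2.13 = 1.04449
Highest is cycle (1) at 1.1068 (>1, arbitrage).

1.1068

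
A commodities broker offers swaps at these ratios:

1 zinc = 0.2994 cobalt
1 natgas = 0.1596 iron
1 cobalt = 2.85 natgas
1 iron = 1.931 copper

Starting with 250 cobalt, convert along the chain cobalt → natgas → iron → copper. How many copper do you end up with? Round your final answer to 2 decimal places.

219.58

250 cobalt × 2.85 = 712.5 natgas
712.5 natgas × 0.1596 = 113.715 iron
113.715 iron × 1.931 = 219.583665 copper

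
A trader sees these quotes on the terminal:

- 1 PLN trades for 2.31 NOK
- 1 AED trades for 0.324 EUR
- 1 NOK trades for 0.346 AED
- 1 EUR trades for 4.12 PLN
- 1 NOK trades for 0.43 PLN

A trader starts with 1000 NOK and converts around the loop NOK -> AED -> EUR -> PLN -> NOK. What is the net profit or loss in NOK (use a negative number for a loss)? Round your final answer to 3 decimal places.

66.916

1000 NOK × 0.346 = 346 AED
346 AED × 0.324 = 112.104 EUR
112.104 EUR × 4.12 = 461.86848 PLN
461.86848 PLN × 2.31 = 1066.9161888 NOK
Net change: 1066.9161888 − 1000 = 66.9161888 NOK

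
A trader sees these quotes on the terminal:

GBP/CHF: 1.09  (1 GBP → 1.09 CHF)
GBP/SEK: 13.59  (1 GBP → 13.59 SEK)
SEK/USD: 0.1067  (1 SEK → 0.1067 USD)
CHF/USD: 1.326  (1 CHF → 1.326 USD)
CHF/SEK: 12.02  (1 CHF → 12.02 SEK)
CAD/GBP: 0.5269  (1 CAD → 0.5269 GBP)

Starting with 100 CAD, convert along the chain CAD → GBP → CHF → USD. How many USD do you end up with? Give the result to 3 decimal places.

100 CAD × 0.5269 = 52.69 GBP
52.69 GBP × 1.09 = 57.4321 CHF
57.4321 CHF × 1.326 = 76.1549646 USD

76.155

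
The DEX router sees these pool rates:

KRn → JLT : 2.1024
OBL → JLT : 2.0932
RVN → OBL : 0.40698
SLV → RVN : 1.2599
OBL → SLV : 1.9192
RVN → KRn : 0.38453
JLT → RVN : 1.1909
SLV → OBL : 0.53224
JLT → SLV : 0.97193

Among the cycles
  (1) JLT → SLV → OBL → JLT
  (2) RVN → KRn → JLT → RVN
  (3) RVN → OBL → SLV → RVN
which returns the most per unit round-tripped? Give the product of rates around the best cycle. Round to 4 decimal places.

1.0828

(1) 0.97193 × 0.53224 × 2.0932 = 1.08281
(2) 0.38453 × 2.1024 × 1.1909 = 0.96277
(3) 0.40698 × 1.9192 × 1.2599 = 0.98408
Highest is cycle (1) at 1.0828 (>1, arbitrage).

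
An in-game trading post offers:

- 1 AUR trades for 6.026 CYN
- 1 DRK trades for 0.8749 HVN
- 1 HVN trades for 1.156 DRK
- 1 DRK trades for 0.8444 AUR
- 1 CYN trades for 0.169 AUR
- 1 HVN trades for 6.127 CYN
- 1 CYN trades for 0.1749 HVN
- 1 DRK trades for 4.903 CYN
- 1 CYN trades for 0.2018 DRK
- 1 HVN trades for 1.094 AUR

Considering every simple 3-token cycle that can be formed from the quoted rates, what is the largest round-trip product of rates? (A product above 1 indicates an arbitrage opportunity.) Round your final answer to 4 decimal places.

1.1530

HVN→AUR→CYN→HVN: 1.094 × 6.026 × 0.1749 = 1.15302
HVN→CYN→DRK→HVN: 6.127 × 0.2018 × 0.8749 = 1.08175
CYN→DRK→AUR→CYN: 0.2018 × 0.8444 × 6.026 = 1.02683
HVN→DRK→CYN→HVN: 1.156 × 4.903 × 0.1749 = 0.99131
Maximum is HVN→AUR→CYN→HVN at 1.1530; arbitrage exists.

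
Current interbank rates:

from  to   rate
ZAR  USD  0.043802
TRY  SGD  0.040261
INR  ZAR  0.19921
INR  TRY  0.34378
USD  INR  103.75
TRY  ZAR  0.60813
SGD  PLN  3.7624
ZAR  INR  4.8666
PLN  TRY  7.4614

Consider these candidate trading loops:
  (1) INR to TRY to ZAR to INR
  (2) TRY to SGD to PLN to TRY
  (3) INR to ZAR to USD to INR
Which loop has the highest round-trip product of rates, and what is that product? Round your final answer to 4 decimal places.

1.1302

(1) 0.34378 × 0.60813 × 4.8666 = 1.01743
(2) 0.040261 × 3.7624 × 7.4614 = 1.13024
(3) 0.19921 × 0.043802 × 103.75 = 0.90530
Highest is cycle (2) at 1.1302 (>1, arbitrage).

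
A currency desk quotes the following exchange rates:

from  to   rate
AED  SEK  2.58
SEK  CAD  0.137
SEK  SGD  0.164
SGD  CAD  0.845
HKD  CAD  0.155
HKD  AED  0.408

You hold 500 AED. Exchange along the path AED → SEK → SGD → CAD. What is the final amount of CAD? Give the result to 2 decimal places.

178.77

500 AED × 2.58 = 1290 SEK
1290 SEK × 0.164 = 211.56 SGD
211.56 SGD × 0.845 = 178.7682 CAD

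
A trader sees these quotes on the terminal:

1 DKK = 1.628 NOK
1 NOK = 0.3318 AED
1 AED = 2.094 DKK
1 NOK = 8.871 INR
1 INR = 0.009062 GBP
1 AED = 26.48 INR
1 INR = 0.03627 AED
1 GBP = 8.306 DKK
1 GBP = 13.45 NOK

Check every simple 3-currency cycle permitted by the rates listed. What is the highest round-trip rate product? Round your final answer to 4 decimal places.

DKK→NOK→AED→DKK: 1.628 × 0.3318 × 2.094 = 1.13112
INR→GBP→NOK→INR: 0.009062 × 13.45 × 8.871 = 1.08123
Maximum is DKK→NOK→AED→DKK at 1.1311; arbitrage exists.

1.1311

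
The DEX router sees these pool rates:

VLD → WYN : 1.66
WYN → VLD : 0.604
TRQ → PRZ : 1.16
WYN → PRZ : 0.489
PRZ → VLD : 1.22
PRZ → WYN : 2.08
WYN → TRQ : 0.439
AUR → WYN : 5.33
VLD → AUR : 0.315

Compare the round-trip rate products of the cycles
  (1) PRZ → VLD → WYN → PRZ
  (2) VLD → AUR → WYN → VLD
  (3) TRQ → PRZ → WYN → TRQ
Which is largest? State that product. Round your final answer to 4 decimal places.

1.0592

(1) 1.22 × 1.66 × 0.489 = 0.99032
(2) 0.315 × 5.33 × 0.604 = 1.01409
(3) 1.16 × 2.08 × 0.439 = 1.05922
Highest is cycle (3) at 1.0592 (>1, arbitrage).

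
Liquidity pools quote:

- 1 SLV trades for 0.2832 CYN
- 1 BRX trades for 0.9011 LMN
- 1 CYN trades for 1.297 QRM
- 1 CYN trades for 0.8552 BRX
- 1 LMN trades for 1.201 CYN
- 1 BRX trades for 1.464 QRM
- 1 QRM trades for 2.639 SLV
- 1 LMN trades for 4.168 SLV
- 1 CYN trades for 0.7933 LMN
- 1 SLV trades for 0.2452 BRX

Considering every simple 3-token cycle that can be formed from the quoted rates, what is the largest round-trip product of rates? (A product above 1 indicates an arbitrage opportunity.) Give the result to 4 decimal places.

SLV→CYN→QRM→SLV: 0.2832 × 1.297 × 2.639 = 0.96933
BRX→QRM→SLV→BRX: 1.464 × 2.639 × 0.2452 = 0.94733
SLV→CYN→LMN→SLV: 0.2832 × 0.7933 × 4.168 = 0.93639
BRX→LMN→CYN→BRX: 0.9011 × 1.201 × 0.8552 = 0.92552
BRX→LMN→SLV→BRX: 0.9011 × 4.168 × 0.2452 = 0.92092
Maximum is SLV→CYN→QRM→SLV at 0.9693; no arbitrage — every cycle loses value.

0.9693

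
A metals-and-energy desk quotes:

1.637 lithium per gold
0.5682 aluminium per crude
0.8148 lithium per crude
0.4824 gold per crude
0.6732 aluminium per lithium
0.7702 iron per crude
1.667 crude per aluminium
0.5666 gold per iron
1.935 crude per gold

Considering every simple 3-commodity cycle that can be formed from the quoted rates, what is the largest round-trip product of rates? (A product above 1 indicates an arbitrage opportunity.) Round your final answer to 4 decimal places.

0.9144

aluminium→crude→lithium→aluminium: 1.667 × 0.8148 × 0.6732 = 0.91439
gold→crude→iron→gold: 1.935 × 0.7702 × 0.5666 = 0.84442
Maximum is aluminium→crude→lithium→aluminium at 0.9144; no arbitrage — every cycle loses value.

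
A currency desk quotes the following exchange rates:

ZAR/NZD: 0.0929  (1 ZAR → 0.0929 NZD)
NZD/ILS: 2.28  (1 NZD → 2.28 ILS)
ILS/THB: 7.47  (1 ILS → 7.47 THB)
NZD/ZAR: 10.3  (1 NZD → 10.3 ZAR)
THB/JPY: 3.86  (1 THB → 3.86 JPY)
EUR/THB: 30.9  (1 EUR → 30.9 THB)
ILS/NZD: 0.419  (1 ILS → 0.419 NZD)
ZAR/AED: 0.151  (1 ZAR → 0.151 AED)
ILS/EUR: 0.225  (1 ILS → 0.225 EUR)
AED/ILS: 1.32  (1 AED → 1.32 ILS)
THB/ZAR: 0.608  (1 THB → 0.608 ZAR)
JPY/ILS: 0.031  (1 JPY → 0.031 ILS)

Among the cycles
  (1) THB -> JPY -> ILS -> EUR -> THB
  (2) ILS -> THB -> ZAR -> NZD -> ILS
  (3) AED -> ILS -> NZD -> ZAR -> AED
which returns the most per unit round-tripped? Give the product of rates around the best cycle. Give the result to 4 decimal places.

(1) 3.86 × 0.031 × 0.225 × 30.9 = 0.83194
(2) 7.47 × 0.608 × 0.0929 × 2.28 = 0.96200
(3) 1.32 × 0.419 × 10.3 × 0.151 = 0.86021
Highest is cycle (2) at 0.9620 (≤1, no arbitrage).

0.9620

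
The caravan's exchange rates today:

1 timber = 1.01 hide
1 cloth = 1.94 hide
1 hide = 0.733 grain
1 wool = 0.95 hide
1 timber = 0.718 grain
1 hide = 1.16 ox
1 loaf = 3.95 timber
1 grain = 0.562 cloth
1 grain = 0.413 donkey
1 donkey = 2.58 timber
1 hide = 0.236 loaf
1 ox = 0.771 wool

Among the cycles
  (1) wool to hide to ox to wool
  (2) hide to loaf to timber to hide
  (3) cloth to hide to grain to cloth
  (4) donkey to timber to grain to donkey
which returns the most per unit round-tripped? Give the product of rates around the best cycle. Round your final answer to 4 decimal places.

0.9415

(1) 0.95 × 1.16 × 0.771 = 0.84964
(2) 0.236 × 3.95 × 1.01 = 0.94152
(3) 1.94 × 0.733 × 0.562 = 0.79918
(4) 2.58 × 0.718 × 0.413 = 0.76506
Highest is cycle (2) at 0.9415 (≤1, no arbitrage).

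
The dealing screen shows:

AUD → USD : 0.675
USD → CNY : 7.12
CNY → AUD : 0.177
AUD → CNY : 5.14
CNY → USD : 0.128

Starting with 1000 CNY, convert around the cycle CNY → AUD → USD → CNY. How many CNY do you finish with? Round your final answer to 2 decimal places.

850.66

1000 CNY × 0.177 = 177 AUD
177 AUD × 0.675 = 119.475 USD
119.475 USD × 7.12 = 850.662 CNY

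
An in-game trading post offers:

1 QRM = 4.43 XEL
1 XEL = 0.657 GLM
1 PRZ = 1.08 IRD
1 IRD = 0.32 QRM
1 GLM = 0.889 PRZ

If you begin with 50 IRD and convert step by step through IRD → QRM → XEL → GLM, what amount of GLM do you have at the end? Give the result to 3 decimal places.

46.568

50 IRD × 0.32 = 16 QRM
16 QRM × 4.43 = 70.88 XEL
70.88 XEL × 0.657 = 46.56816 GLM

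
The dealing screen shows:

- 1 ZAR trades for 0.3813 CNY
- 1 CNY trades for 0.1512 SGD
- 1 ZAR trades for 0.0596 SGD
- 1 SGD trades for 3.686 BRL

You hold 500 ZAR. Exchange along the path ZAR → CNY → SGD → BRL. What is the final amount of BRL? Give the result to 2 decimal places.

500 ZAR × 0.3813 = 190.65 CNY
190.65 CNY × 0.1512 = 28.82628 SGD
28.82628 SGD × 3.686 = 106.25366808 BRL

106.25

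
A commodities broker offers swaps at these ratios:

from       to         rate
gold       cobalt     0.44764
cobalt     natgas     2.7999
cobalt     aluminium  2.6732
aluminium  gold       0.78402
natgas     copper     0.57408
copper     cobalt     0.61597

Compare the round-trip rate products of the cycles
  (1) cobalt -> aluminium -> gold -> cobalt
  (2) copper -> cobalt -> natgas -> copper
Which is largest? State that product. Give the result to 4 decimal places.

0.9901

(1) 2.6732 × 0.78402 × 0.44764 = 0.93818
(2) 0.61597 × 2.7999 × 0.57408 = 0.99009
Highest is cycle (2) at 0.9901 (≤1, no arbitrage).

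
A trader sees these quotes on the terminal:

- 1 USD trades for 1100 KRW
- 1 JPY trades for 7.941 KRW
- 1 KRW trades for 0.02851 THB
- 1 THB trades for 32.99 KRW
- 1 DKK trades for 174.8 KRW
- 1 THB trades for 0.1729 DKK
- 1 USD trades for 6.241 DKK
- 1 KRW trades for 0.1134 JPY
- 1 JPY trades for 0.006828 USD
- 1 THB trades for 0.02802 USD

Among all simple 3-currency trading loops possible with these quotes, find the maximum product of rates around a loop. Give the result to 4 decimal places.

0.8787

USD→KRW→THB→USD: 1100 × 0.02851 × 0.02802 = 0.87874
THB→DKK→KRW→THB: 0.1729 × 174.8 × 0.02851 = 0.86166
USD→KRW→JPY→USD: 1100 × 0.1134 × 0.006828 = 0.85172
Maximum is USD→KRW→THB→USD at 0.8787; no arbitrage — every cycle loses value.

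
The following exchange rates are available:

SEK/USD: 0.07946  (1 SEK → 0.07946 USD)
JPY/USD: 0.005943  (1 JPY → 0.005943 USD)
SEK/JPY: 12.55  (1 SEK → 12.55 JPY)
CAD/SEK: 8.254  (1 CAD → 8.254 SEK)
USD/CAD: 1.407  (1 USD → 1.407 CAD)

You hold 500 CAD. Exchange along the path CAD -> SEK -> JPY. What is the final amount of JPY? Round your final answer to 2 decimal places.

500 CAD × 8.254 = 4127 SEK
4127 SEK × 12.55 = 51793.85 JPY

51793.85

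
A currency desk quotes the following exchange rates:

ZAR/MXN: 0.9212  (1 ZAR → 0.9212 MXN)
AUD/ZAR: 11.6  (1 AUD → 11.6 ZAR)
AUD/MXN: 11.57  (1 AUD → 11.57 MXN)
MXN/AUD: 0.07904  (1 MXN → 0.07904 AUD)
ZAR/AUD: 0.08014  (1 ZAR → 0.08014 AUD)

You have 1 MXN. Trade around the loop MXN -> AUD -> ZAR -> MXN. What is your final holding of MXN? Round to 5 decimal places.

0.84462

1 MXN × 0.07904 = 0.07904 AUD
0.07904 AUD × 11.6 = 0.916864 ZAR
0.916864 ZAR × 0.9212 = 0.8446151168 MXN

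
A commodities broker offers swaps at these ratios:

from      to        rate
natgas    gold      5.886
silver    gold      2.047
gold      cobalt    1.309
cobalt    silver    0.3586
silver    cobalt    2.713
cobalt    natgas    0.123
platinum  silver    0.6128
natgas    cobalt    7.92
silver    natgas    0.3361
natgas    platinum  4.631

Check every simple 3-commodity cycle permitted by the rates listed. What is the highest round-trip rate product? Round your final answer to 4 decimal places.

silver→gold→cobalt→silver: 2.047 × 1.309 × 0.3586 = 0.96088
natgas→cobalt→silver→natgas: 7.92 × 0.3586 × 0.3361 = 0.95456
natgas→platinum→silver→natgas: 4.631 × 0.6128 × 0.3361 = 0.95381
natgas→gold→cobalt→natgas: 5.886 × 1.309 × 0.123 = 0.94769
Maximum is silver→gold→cobalt→silver at 0.9609; no arbitrage — every cycle loses value.

0.9609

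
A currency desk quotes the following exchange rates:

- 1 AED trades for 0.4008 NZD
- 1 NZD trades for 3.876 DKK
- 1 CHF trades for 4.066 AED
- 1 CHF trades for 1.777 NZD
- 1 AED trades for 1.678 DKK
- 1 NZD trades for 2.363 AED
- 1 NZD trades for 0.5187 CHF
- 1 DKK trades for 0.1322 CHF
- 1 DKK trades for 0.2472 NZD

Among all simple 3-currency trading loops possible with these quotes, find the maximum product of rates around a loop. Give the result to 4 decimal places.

AED→DKK→NZD→AED: 1.678 × 0.2472 × 2.363 = 0.98018
CHF→NZD→DKK→CHF: 1.777 × 3.876 × 0.1322 = 0.91055
AED→DKK→CHF→AED: 1.678 × 0.1322 × 4.066 = 0.90197
AED→NZD→CHF→AED: 0.4008 × 0.5187 × 4.066 = 0.84530
Maximum is AED→DKK→NZD→AED at 0.9802; no arbitrage — every cycle loses value.

0.9802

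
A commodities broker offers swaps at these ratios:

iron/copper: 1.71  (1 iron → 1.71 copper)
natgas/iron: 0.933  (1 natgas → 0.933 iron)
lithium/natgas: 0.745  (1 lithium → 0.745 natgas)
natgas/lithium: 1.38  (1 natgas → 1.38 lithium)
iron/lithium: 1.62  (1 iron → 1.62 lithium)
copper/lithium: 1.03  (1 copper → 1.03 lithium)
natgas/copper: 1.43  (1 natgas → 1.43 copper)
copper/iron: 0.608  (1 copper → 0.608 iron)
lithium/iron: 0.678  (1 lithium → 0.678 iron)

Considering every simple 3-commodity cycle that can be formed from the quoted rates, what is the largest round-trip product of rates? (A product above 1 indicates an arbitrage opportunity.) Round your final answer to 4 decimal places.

1.1942

copper→lithium→iron→copper: 1.03 × 0.678 × 1.71 = 1.19416
iron→lithium→natgas→iron: 1.62 × 0.745 × 0.933 = 1.12604
copper→lithium→natgas→copper: 1.03 × 0.745 × 1.43 = 1.09731
Maximum is copper→lithium→iron→copper at 1.1942; arbitrage exists.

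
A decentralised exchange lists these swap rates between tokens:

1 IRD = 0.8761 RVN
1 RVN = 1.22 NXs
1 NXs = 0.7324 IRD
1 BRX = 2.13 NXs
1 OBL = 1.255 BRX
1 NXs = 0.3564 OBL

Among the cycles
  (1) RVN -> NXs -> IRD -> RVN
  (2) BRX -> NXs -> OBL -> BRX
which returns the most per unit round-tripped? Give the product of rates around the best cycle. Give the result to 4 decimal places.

(1) 1.22 × 0.7324 × 0.8761 = 0.78282
(2) 2.13 × 0.3564 × 1.255 = 0.95271
Highest is cycle (2) at 0.9527 (≤1, no arbitrage).

0.9527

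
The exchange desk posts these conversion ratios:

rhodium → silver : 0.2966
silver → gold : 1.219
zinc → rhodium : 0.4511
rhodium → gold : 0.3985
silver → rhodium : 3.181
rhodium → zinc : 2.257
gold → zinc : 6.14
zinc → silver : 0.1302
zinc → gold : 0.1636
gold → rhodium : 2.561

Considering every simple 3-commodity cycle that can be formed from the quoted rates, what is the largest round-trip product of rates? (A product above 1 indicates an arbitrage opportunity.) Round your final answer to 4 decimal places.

gold→zinc→rhodium→gold: 6.14 × 0.4511 × 0.3985 = 1.10375
gold→zinc→silver→gold: 6.14 × 0.1302 × 1.219 = 0.97450
gold→rhodium→zinc→gold: 2.561 × 2.257 × 0.1636 = 0.94564
rhodium→zinc→silver→rhodium: 2.257 × 0.1302 × 3.181 = 0.93477
gold→rhodium→silver→gold: 2.561 × 0.2966 × 1.219 = 0.92594
Maximum is gold→zinc→rhodium→gold at 1.1037; arbitrage exists.

1.1037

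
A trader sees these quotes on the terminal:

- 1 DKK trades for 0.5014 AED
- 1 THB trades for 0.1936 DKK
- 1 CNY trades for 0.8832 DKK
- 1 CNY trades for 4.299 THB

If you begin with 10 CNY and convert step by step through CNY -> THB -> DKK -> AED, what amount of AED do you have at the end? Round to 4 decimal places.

4.1731

10 CNY × 4.299 = 42.99 THB
42.99 THB × 0.1936 = 8.322864 DKK
8.322864 DKK × 0.5014 = 4.1730840096 AED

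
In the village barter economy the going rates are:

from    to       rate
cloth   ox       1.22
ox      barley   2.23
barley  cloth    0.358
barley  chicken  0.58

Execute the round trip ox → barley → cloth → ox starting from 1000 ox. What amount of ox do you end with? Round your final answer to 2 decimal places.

1000 ox × 2.23 = 2230 barley
2230 barley × 0.358 = 798.34 cloth
798.34 cloth × 1.22 = 973.9748 ox

973.97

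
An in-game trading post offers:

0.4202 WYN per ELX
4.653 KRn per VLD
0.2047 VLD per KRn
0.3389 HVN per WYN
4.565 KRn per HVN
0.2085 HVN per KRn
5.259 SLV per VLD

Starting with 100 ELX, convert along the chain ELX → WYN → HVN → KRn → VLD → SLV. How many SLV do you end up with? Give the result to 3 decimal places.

100 ELX × 0.4202 = 42.02 WYN
42.02 WYN × 0.3389 = 14.240578 HVN
14.240578 HVN × 4.565 = 65.00823857 KRn
65.00823857 KRn × 0.2047 = 13.307186435279 VLD
13.307186435279 VLD × 5.259 = 69.982493463132261 SLV

69.982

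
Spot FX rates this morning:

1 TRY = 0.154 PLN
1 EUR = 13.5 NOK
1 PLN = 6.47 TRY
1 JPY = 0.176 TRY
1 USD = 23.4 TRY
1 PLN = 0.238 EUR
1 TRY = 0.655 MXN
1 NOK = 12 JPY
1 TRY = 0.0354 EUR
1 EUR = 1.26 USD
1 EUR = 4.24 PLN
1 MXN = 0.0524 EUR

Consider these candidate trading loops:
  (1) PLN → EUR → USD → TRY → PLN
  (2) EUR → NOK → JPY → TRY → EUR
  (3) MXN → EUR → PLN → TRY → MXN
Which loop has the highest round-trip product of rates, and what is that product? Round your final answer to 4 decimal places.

1.0806

(1) 0.238 × 1.26 × 23.4 × 0.154 = 1.08065
(2) 13.5 × 12 × 0.176 × 0.0354 = 1.00932
(3) 0.0524 × 4.24 × 6.47 × 0.655 = 0.94155
Highest is cycle (1) at 1.0806 (>1, arbitrage).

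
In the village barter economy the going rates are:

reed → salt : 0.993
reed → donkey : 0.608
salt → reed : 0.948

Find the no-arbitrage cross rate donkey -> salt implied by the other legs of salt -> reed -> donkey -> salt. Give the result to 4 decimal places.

1.7350

Known legs of the cycle: 0.948 × 0.608 = 0.576384
For no arbitrage the full-cycle product must be 1, so the missing rate is 1 / 0.576384 ≈ 1.734954.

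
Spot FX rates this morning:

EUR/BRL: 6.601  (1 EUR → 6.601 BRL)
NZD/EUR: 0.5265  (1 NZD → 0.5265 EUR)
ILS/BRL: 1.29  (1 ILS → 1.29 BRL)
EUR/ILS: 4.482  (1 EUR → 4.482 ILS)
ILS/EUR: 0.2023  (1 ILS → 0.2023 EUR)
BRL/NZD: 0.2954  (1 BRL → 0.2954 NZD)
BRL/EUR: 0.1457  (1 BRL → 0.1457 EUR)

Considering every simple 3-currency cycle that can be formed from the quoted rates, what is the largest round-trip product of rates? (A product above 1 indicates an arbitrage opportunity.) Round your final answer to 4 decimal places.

EUR→BRL→NZD→EUR: 6.601 × 0.2954 × 0.5265 = 1.02664
EUR→ILS→BRL→EUR: 4.482 × 1.29 × 0.1457 = 0.84241
Maximum is EUR→BRL→NZD→EUR at 1.0266; arbitrage exists.

1.0266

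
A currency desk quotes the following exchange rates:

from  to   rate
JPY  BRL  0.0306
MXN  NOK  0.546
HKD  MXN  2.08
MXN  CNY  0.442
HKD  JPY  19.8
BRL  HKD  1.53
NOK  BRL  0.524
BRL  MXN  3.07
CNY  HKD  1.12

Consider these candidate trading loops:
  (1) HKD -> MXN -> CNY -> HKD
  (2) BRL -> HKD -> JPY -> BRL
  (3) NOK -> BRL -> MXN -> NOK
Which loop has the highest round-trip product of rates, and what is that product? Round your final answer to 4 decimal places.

(1) 2.08 × 0.442 × 1.12 = 1.02968
(2) 1.53 × 19.8 × 0.0306 = 0.92700
(3) 0.524 × 3.07 × 0.546 = 0.87834
Highest is cycle (1) at 1.0297 (>1, arbitrage).

1.0297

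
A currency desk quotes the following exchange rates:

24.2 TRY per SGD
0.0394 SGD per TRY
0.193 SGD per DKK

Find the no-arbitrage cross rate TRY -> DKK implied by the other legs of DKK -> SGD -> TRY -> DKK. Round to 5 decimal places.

0.21411

Known legs of the cycle: 0.193 × 24.2 = 4.6706
For no arbitrage the full-cycle product must be 1, so the missing rate is 1 / 4.6706 ≈ 0.2141053.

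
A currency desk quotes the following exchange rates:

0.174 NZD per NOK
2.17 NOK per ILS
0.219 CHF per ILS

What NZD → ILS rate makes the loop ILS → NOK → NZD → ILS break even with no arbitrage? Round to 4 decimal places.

Known legs of the cycle: 2.17 × 0.174 = 0.37758
For no arbitrage the full-cycle product must be 1, so the missing rate is 1 / 0.37758 ≈ 2.648445.

2.6484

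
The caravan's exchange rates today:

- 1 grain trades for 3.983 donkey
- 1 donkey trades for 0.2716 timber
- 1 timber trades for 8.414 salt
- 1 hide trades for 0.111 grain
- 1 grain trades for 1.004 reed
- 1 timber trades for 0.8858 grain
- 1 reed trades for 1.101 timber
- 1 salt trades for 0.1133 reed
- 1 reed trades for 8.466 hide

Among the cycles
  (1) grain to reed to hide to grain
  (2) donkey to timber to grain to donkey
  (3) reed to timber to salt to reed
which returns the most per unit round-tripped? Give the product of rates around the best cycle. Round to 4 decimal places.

(1) 1.004 × 8.466 × 0.111 = 0.94348
(2) 0.2716 × 0.8858 × 3.983 = 0.95824
(3) 1.101 × 8.414 × 0.1133 = 1.04959
Highest is cycle (3) at 1.0496 (>1, arbitrage).

1.0496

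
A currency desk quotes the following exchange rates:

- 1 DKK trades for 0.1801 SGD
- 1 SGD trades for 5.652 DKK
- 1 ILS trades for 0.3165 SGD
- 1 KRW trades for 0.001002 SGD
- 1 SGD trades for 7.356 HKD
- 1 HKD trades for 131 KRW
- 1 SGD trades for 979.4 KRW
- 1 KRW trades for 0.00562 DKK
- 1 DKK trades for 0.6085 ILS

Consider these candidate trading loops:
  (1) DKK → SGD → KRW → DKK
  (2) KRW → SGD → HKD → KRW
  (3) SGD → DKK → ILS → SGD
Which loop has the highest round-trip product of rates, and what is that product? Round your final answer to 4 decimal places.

(1) 0.1801 × 979.4 × 0.00562 = 0.99131
(2) 0.001002 × 7.356 × 131 = 0.96556
(3) 5.652 × 0.6085 × 0.3165 = 1.08852
Highest is cycle (3) at 1.0885 (>1, arbitrage).

1.0885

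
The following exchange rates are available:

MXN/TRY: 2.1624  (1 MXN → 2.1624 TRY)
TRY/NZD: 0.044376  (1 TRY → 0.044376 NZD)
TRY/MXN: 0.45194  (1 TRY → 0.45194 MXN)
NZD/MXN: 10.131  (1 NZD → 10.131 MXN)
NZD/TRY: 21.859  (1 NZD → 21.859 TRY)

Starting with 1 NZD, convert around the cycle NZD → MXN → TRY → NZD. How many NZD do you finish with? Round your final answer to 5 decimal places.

1 NZD × 10.131 = 10.131 MXN
10.131 MXN × 2.1624 = 21.9072744 TRY
21.9072744 TRY × 0.044376 = 0.9721572087744 NZD

0.97216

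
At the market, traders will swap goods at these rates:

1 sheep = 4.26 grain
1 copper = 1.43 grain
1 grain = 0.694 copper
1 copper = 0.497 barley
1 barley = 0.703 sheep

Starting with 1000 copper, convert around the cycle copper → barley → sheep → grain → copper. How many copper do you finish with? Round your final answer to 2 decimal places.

1032.95

1000 copper × 0.497 = 497 barley
497 barley × 0.703 = 349.391 sheep
349.391 sheep × 4.26 = 1488.40566 grain
1488.40566 grain × 0.694 = 1032.95352804 copper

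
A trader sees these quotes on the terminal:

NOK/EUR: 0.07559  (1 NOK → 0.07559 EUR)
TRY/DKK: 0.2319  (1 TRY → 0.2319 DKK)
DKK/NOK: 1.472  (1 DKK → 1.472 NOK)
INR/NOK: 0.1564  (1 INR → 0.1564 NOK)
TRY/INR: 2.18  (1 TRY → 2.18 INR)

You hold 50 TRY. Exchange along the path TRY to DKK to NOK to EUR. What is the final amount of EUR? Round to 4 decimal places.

50 TRY × 0.2319 = 11.595 DKK
11.595 DKK × 1.472 = 17.06784 NOK
17.06784 NOK × 0.07559 = 1.2901580256 EUR

1.2902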